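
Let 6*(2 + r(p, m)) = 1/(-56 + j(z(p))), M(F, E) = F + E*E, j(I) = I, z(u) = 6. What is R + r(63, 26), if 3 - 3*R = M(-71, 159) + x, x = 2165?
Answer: -2737801/300 ≈ -9126.0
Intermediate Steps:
M(F, E) = F + E²
r(p, m) = -601/300 (r(p, m) = -2 + 1/(6*(-56 + 6)) = -2 + (⅙)/(-50) = -2 + (⅙)*(-1/50) = -2 - 1/300 = -601/300)
R = -9124 (R = 1 - ((-71 + 159²) + 2165)/3 = 1 - ((-71 + 25281) + 2165)/3 = 1 - (25210 + 2165)/3 = 1 - ⅓*27375 = 1 - 9125 = -9124)
R + r(63, 26) = -9124 - 601/300 = -2737801/300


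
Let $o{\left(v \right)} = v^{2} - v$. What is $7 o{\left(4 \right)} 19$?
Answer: $1596$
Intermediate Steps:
$7 o{\left(4 \right)} 19 = 7 \cdot 4 \left(-1 + 4\right) 19 = 7 \cdot 4 \cdot 3 \cdot 19 = 7 \cdot 12 \cdot 19 = 84 \cdot 19 = 1596$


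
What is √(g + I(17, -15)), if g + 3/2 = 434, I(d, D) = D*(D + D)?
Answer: √3530/2 ≈ 29.707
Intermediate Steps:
I(d, D) = 2*D² (I(d, D) = D*(2*D) = 2*D²)
g = 865/2 (g = -3/2 + 434 = 865/2 ≈ 432.50)
√(g + I(17, -15)) = √(865/2 + 2*(-15)²) = √(865/2 + 2*225) = √(865/2 + 450) = √(1765/2) = √3530/2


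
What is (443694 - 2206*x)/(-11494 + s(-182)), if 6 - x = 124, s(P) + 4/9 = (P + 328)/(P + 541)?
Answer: -1137315231/18568618 ≈ -61.249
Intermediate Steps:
s(P) = -4/9 + (328 + P)/(541 + P) (s(P) = -4/9 + (P + 328)/(P + 541) = -4/9 + (328 + P)/(541 + P))
x = -118 (x = 6 - 1*124 = 6 - 124 = -118)
(443694 - 2206*x)/(-11494 + s(-182)) = (443694 - 2206*(-118))/(-11494 + (788 + 5*(-182))/(9*(541 - 182))) = (443694 + 260308)/(-11494 + (⅑)*(788 - 910)/359) = 704002/(-11494 + (⅑)*(1/359)*(-122)) = 704002/(-11494 - 122/3231) = 704002/(-37137236/3231) = 704002*(-3231/37137236) = -1137315231/18568618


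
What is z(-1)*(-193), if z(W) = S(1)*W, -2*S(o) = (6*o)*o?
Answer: -579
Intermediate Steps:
S(o) = -3*o² (S(o) = -6*o*o/2 = -3*o²)
z(W) = -3*W (z(W) = (-3*1²)*W = (-3*1)*W = -3*W)
z(-1)*(-193) = -3*(-1)*(-193) = 3*(-193) = -579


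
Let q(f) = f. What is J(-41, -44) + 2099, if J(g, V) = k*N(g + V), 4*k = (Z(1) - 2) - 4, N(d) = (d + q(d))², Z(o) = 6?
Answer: 2099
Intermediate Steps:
N(d) = 4*d² (N(d) = (d + d)² = (2*d)² = 4*d²)
k = 0 (k = ((6 - 2) - 4)/4 = (4 - 4)/4 = (¼)*0 = 0)
J(g, V) = 0 (J(g, V) = 0*(4*(g + V)²) = 0*(4*(V + g)²) = 0)
J(-41, -44) + 2099 = 0 + 2099 = 2099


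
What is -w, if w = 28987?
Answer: -28987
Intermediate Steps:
-w = -1*28987 = -28987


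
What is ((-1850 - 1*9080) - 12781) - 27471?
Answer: -51182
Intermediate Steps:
((-1850 - 1*9080) - 12781) - 27471 = ((-1850 - 9080) - 12781) - 27471 = (-10930 - 12781) - 27471 = -23711 - 27471 = -51182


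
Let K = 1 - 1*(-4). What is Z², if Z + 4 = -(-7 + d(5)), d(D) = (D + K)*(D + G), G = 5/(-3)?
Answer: 8281/9 ≈ 920.11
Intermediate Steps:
K = 5 (K = 1 + 4 = 5)
G = -5/3 (G = 5*(-⅓) = -5/3 ≈ -1.6667)
d(D) = (5 + D)*(-5/3 + D) (d(D) = (D + 5)*(D - 5/3) = (5 + D)*(-5/3 + D))
Z = -91/3 (Z = -4 - (-7 + (-25/3 + 5² + (10/3)*5)) = -4 - (-7 + (-25/3 + 25 + 50/3)) = -4 - (-7 + 100/3) = -4 - 1*79/3 = -4 - 79/3 = -91/3 ≈ -30.333)
Z² = (-91/3)² = 8281/9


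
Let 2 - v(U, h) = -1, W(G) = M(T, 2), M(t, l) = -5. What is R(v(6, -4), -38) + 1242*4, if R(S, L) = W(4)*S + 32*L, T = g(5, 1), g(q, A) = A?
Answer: 3737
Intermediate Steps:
T = 1
W(G) = -5
v(U, h) = 3 (v(U, h) = 2 - 1*(-1) = 2 + 1 = 3)
R(S, L) = -5*S + 32*L
R(v(6, -4), -38) + 1242*4 = (-5*3 + 32*(-38)) + 1242*4 = (-15 - 1216) + 4968 = -1231 + 4968 = 3737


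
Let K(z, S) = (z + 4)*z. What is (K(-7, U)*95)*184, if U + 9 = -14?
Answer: 367080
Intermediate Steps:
U = -23 (U = -9 - 14 = -23)
K(z, S) = z*(4 + z) (K(z, S) = (4 + z)*z = z*(4 + z))
(K(-7, U)*95)*184 = (-7*(4 - 7)*95)*184 = (-7*(-3)*95)*184 = (21*95)*184 = 1995*184 = 367080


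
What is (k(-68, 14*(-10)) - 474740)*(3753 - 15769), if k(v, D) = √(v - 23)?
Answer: 5704475840 - 12016*I*√91 ≈ 5.7045e+9 - 1.1463e+5*I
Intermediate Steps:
k(v, D) = √(-23 + v)
(k(-68, 14*(-10)) - 474740)*(3753 - 15769) = (√(-23 - 68) - 474740)*(3753 - 15769) = (√(-91) - 474740)*(-12016) = (I*√91 - 474740)*(-12016) = (-474740 + I*√91)*(-12016) = 5704475840 - 12016*I*√91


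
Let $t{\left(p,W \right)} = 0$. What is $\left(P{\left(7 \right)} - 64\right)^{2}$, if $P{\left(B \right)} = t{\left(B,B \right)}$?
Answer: $4096$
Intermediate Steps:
$P{\left(B \right)} = 0$
$\left(P{\left(7 \right)} - 64\right)^{2} = \left(0 - 64\right)^{2} = \left(-64\right)^{2} = 4096$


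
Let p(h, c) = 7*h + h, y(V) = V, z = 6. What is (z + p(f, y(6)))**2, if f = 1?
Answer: 196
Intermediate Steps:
p(h, c) = 8*h
(z + p(f, y(6)))**2 = (6 + 8*1)**2 = (6 + 8)**2 = 14**2 = 196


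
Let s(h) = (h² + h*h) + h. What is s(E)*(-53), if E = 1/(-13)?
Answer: 583/169 ≈ 3.4497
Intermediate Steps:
E = -1/13 ≈ -0.076923
s(h) = h + 2*h² (s(h) = (h² + h²) + h = 2*h² + h = h + 2*h²)
s(E)*(-53) = -(1 + 2*(-1/13))/13*(-53) = -(1 - 2/13)/13*(-53) = -1/13*11/13*(-53) = -11/169*(-53) = 583/169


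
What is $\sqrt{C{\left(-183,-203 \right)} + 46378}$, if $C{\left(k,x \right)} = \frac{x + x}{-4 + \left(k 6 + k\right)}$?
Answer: $\frac{2 \sqrt{19145258690}}{1285} \approx 215.36$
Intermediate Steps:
$C{\left(k,x \right)} = \frac{2 x}{-4 + 7 k}$ ($C{\left(k,x \right)} = \frac{2 x}{-4 + \left(6 k + k\right)} = \frac{2 x}{-4 + 7 k}$)
$\sqrt{C{\left(-183,-203 \right)} + 46378} = \sqrt{2 \left(-203\right) \frac{1}{-4 + 7 \left(-183\right)} + 46378} = \sqrt{2 \left(-203\right) \frac{1}{-4 - 1281} + 46378} = \sqrt{2 \left(-203\right) \frac{1}{-1285} + 46378} = \sqrt{2 \left(-203\right) \left(- \frac{1}{1285}\right) + 46378} = \sqrt{\frac{406}{1285} + 46378} = \sqrt{\frac{59596136}{1285}} = \frac{2 \sqrt{19145258690}}{1285}$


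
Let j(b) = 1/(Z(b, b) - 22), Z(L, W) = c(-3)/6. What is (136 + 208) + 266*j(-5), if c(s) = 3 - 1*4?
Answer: 332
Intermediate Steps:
c(s) = -1 (c(s) = 3 - 4 = -1)
Z(L, W) = -⅙ (Z(L, W) = -1/6 = -1*⅙ = -⅙)
j(b) = -6/133 (j(b) = 1/(-⅙ - 22) = 1/(-133/6) = -6/133)
(136 + 208) + 266*j(-5) = (136 + 208) + 266*(-6/133) = 344 - 12 = 332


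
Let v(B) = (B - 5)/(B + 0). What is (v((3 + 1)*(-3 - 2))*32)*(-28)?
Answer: -1120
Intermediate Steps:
v(B) = (-5 + B)/B
(v((3 + 1)*(-3 - 2))*32)*(-28) = (((-5 + (3 + 1)*(-3 - 2))/(((3 + 1)*(-3 - 2))))*32)*(-28) = (((-5 + 4*(-5))/((4*(-5))))*32)*(-28) = (((-5 - 20)/(-20))*32)*(-28) = (-1/20*(-25)*32)*(-28) = ((5/4)*32)*(-28) = 40*(-28) = -1120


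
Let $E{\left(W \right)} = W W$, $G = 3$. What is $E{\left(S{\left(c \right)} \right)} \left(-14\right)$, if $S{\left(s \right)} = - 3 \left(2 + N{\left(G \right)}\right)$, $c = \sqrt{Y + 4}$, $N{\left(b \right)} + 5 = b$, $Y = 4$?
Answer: $0$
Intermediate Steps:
$N{\left(b \right)} = -5 + b$
$c = 2 \sqrt{2}$ ($c = \sqrt{4 + 4} = \sqrt{8} = 2 \sqrt{2} \approx 2.8284$)
$S{\left(s \right)} = 0$ ($S{\left(s \right)} = - 3 \left(2 + \left(-5 + 3\right)\right) = - 3 \left(2 - 2\right) = \left(-3\right) 0 = 0$)
$E{\left(W \right)} = W^{2}$
$E{\left(S{\left(c \right)} \right)} \left(-14\right) = 0^{2} \left(-14\right) = 0 \left(-14\right) = 0$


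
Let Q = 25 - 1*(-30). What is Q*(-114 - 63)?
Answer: -9735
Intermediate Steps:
Q = 55 (Q = 25 + 30 = 55)
Q*(-114 - 63) = 55*(-114 - 63) = 55*(-177) = -9735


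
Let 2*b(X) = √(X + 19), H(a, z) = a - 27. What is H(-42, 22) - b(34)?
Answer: -69 - √53/2 ≈ -72.640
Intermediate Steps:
H(a, z) = -27 + a
b(X) = √(19 + X)/2 (b(X) = √(X + 19)/2 = √(19 + X)/2)
H(-42, 22) - b(34) = (-27 - 42) - √(19 + 34)/2 = -69 - √53/2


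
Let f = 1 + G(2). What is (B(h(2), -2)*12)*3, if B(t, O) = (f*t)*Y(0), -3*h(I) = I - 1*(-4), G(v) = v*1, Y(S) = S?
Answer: 0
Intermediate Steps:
G(v) = v
f = 3 (f = 1 + 2 = 3)
h(I) = -4/3 - I/3 (h(I) = -(I - 1*(-4))/3 = -(I + 4)/3 = -(4 + I)/3 = -4/3 - I/3)
B(t, O) = 0 (B(t, O) = (3*t)*0 = 0)
(B(h(2), -2)*12)*3 = (0*12)*3 = 0*3 = 0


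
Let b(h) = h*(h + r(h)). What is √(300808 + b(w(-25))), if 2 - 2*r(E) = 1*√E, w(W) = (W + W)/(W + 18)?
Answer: √(14742442 - 125*√14)/7 ≈ 548.50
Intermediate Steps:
w(W) = 2*W/(18 + W) (w(W) = (2*W)/(18 + W) = 2*W/(18 + W))
r(E) = 1 - √E/2
b(h) = h*(1 + h - √h/2) (b(h) = h*(h + (1 - √h/2)) = h*(1 + h - √h/2))
√(300808 + b(w(-25))) = √(300808 + (2*(-25)/(18 - 25) + (2*(-25)/(18 - 25))² - 250*√2*(-1/(18 - 25))^(3/2)/2)) = √(300808 + (2*(-25)/(-7) + (2*(-25)/(-7))² - 250*√2*(-1/(-7))^(3/2)/2)) = √(300808 + (2*(-25)*(-⅐) + (2*(-25)*(-⅐))² - 250*√14/49/2)) = √(300808 + (50/7 + (50/7)² - 125*√14/49)) = √(300808 + (50/7 + 2500/49 - 125*√14/49)) = √(300808 + (2850/49 - 125*√14/49)) = √(14742442/49 - 125*√14/49)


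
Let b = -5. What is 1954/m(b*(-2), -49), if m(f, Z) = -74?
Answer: -977/37 ≈ -26.405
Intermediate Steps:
1954/m(b*(-2), -49) = 1954/(-74) = 1954*(-1/74) = -977/37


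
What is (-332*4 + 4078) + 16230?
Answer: 18980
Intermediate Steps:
(-332*4 + 4078) + 16230 = (-1328 + 4078) + 16230 = 2750 + 16230 = 18980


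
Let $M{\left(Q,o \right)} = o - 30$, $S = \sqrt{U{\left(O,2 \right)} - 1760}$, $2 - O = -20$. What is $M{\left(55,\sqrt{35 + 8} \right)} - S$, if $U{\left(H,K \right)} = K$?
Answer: $-30 + \sqrt{43} - i \sqrt{1758} \approx -23.443 - 41.929 i$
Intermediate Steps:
$O = 22$ ($O = 2 - -20 = 2 + 20 = 22$)
$S = i \sqrt{1758}$ ($S = \sqrt{2 - 1760} = \sqrt{-1758} = i \sqrt{1758} \approx 41.929 i$)
$M{\left(Q,o \right)} = -30 + o$
$M{\left(55,\sqrt{35 + 8} \right)} - S = \left(-30 + \sqrt{35 + 8}\right) - i \sqrt{1758} = \left(-30 + \sqrt{43}\right) - i \sqrt{1758} = -30 + \sqrt{43} - i \sqrt{1758}$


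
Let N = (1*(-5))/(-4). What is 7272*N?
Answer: 9090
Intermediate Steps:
N = 5/4 (N = -5*(-1/4) = 5/4 ≈ 1.2500)
7272*N = 7272*(5/4) = 9090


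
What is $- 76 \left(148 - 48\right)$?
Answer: $-7600$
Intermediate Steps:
$- 76 \left(148 - 48\right) = \left(-76\right) 100 = -7600$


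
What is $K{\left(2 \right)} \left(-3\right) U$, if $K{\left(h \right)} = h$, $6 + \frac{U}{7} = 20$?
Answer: $-588$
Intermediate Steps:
$U = 98$ ($U = -42 + 7 \cdot 20 = -42 + 140 = 98$)
$K{\left(2 \right)} \left(-3\right) U = 2 \left(-3\right) 98 = \left(-6\right) 98 = -588$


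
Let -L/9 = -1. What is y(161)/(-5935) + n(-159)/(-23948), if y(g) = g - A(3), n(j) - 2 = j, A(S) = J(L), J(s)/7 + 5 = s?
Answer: -2253289/142131380 ≈ -0.015854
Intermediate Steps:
L = 9 (L = -9*(-1) = 9)
J(s) = -35 + 7*s
A(S) = 28 (A(S) = -35 + 7*9 = -35 + 63 = 28)
n(j) = 2 + j
y(g) = -28 + g (y(g) = g - 1*28 = g - 28 = -28 + g)
y(161)/(-5935) + n(-159)/(-23948) = (-28 + 161)/(-5935) + (2 - 159)/(-23948) = 133*(-1/5935) - 157*(-1/23948) = -133/5935 + 157/23948 = -2253289/142131380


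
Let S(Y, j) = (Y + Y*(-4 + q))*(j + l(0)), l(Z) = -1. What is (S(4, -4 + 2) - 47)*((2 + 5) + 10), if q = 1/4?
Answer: -238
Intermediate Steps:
q = ¼ ≈ 0.25000
S(Y, j) = -11*Y*(-1 + j)/4 (S(Y, j) = (Y + Y*(-4 + ¼))*(j - 1) = (Y + Y*(-15/4))*(-1 + j) = (Y - 15*Y/4)*(-1 + j) = (-11*Y/4)*(-1 + j) = -11*Y*(-1 + j)/4)
(S(4, -4 + 2) - 47)*((2 + 5) + 10) = ((11/4)*4*(1 - (-4 + 2)) - 47)*((2 + 5) + 10) = ((11/4)*4*(1 - 1*(-2)) - 47)*(7 + 10) = ((11/4)*4*(1 + 2) - 47)*17 = ((11/4)*4*3 - 47)*17 = (33 - 47)*17 = -14*17 = -238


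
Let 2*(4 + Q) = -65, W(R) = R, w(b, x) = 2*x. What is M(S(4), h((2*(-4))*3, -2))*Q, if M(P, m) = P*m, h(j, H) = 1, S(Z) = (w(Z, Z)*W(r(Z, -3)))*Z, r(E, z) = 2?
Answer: -2336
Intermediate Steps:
S(Z) = 4*Z² (S(Z) = ((2*Z)*2)*Z = (4*Z)*Z = 4*Z²)
Q = -73/2 (Q = -4 + (½)*(-65) = -4 - 65/2 = -73/2 ≈ -36.500)
M(S(4), h((2*(-4))*3, -2))*Q = ((4*4²)*1)*(-73/2) = ((4*16)*1)*(-73/2) = (64*1)*(-73/2) = 64*(-73/2) = -2336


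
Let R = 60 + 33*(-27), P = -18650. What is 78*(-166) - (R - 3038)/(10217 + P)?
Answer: -109194353/8433 ≈ -12948.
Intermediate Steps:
R = -831 (R = 60 - 891 = -831)
78*(-166) - (R - 3038)/(10217 + P) = 78*(-166) - (-831 - 3038)/(10217 - 18650) = -12948 - (-3869)/(-8433) = -12948 - (-3869)*(-1)/8433 = -12948 - 1*3869/8433 = -12948 - 3869/8433 = -109194353/8433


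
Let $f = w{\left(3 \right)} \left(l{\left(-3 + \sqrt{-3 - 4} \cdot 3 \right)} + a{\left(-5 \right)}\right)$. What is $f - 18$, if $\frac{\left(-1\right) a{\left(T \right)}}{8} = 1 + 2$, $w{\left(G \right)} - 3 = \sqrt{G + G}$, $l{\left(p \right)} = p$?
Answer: $-18 - 3 \left(3 + \sqrt{6}\right) \left(9 - i \sqrt{7}\right) \approx -165.14 + 43.254 i$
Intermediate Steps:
$w{\left(G \right)} = 3 + \sqrt{2} \sqrt{G}$ ($w{\left(G \right)} = 3 + \sqrt{G + G} = 3 + \sqrt{2 G} = 3 + \sqrt{2} \sqrt{G}$)
$a{\left(T \right)} = -24$ ($a{\left(T \right)} = - 8 \left(1 + 2\right) = \left(-8\right) 3 = -24$)
$f = \left(-27 + 3 i \sqrt{7}\right) \left(3 + \sqrt{6}\right)$ ($f = \left(3 + \sqrt{2} \sqrt{3}\right) \left(\left(-3 + \sqrt{-3 - 4} \cdot 3\right) - 24\right) = \left(3 + \sqrt{6}\right) \left(\left(-3 + \sqrt{-7} \cdot 3\right) - 24\right) = \left(3 + \sqrt{6}\right) \left(\left(-3 + i \sqrt{7} \cdot 3\right) - 24\right) = \left(3 + \sqrt{6}\right) \left(\left(-3 + 3 i \sqrt{7}\right) - 24\right) = \left(3 + \sqrt{6}\right) \left(-27 + 3 i \sqrt{7}\right) = \left(-27 + 3 i \sqrt{7}\right) \left(3 + \sqrt{6}\right) \approx -147.14 + 43.254 i$)
$f - 18 = - 3 \left(3 + \sqrt{6}\right) \left(9 - i \sqrt{7}\right) - 18 = -18 - 3 \left(3 + \sqrt{6}\right) \left(9 - i \sqrt{7}\right)$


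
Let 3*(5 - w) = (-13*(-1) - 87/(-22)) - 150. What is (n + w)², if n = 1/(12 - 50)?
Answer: 956355625/393129 ≈ 2432.7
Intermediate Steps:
n = -1/38 (n = 1/(-38) = -1/38 ≈ -0.026316)
w = 3257/66 (w = 5 - ((-13*(-1) - 87/(-22)) - 150)/3 = 5 - ((13 - 87*(-1/22)) - 150)/3 = 5 - ((13 + 87/22) - 150)/3 = 5 - (373/22 - 150)/3 = 5 - ⅓*(-2927/22) = 5 + 2927/66 = 3257/66 ≈ 49.349)
(n + w)² = (-1/38 + 3257/66)² = (30925/627)² = 956355625/393129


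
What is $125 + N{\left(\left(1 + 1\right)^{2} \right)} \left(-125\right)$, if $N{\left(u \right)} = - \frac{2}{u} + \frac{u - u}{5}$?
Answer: $\frac{375}{2} \approx 187.5$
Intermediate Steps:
$N{\left(u \right)} = - \frac{2}{u}$ ($N{\left(u \right)} = - \frac{2}{u} + 0 \cdot \frac{1}{5} = - \frac{2}{u} + 0 = - \frac{2}{u}$)
$125 + N{\left(\left(1 + 1\right)^{2} \right)} \left(-125\right) = 125 + - \frac{2}{\left(1 + 1\right)^{2}} \left(-125\right) = 125 + - \frac{2}{2^{2}} \left(-125\right) = 125 + - \frac{2}{4} \left(-125\right) = 125 + \left(-2\right) \frac{1}{4} \left(-125\right) = 125 - - \frac{125}{2} = 125 + \frac{125}{2} = \frac{375}{2}$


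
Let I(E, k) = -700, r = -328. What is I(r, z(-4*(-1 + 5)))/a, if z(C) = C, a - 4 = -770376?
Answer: 175/192593 ≈ 0.00090865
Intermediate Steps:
a = -770372 (a = 4 - 770376 = -770372)
I(r, z(-4*(-1 + 5)))/a = -700/(-770372) = -700*(-1/770372) = 175/192593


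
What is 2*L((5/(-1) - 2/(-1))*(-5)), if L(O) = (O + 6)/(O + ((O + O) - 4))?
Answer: 42/41 ≈ 1.0244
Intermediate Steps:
L(O) = (6 + O)/(-4 + 3*O) (L(O) = (6 + O)/(O + (2*O - 4)) = (6 + O)/(O + (-4 + 2*O)) = (6 + O)/(-4 + 3*O))
2*L((5/(-1) - 2/(-1))*(-5)) = 2*((6 + (5/(-1) - 2/(-1))*(-5))/(-4 + 3*((5/(-1) - 2/(-1))*(-5)))) = 2*((6 + (5*(-1) - 2*(-1))*(-5))/(-4 + 3*((5*(-1) - 2*(-1))*(-5)))) = 2*((6 + (-5 + 2)*(-5))/(-4 + 3*((-5 + 2)*(-5)))) = 2*((6 - 3*(-5))/(-4 + 3*(-3*(-5)))) = 2*((6 + 15)/(-4 + 3*15)) = 2*(21/(-4 + 45)) = 2*(21/41) = 42/41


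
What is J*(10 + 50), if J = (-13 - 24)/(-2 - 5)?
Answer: 2220/7 ≈ 317.14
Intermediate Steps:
J = 37/7 (J = -37/(-7) = -37*(-⅐) = 37/7 ≈ 5.2857)
J*(10 + 50) = 37*(10 + 50)/7 = (37/7)*60 = 2220/7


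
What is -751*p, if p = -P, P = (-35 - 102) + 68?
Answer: -51819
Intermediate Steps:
P = -69 (P = -137 + 68 = -69)
p = 69 (p = -1*(-69) = 69)
-751*p = -751*69 = -51819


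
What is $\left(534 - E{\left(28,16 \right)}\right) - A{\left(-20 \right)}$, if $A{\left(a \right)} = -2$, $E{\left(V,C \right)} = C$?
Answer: $520$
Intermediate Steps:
$\left(534 - E{\left(28,16 \right)}\right) - A{\left(-20 \right)} = \left(534 - 16\right) - -2 = \left(534 - 16\right) + 2 = 518 + 2 = 520$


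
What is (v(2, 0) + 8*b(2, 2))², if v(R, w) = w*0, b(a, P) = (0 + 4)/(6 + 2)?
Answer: 16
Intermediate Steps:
b(a, P) = ½ (b(a, P) = 4/8 = 4*(⅛) = ½)
v(R, w) = 0
(v(2, 0) + 8*b(2, 2))² = (0 + 8*(½))² = (0 + 4)² = 4² = 16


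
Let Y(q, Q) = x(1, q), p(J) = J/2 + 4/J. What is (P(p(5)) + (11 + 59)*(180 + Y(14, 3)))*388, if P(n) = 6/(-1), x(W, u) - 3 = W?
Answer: 4995112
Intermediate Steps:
x(W, u) = 3 + W
p(J) = J/2 + 4/J (p(J) = J*(½) + 4/J = J/2 + 4/J)
Y(q, Q) = 4 (Y(q, Q) = 3 + 1 = 4)
P(n) = -6 (P(n) = 6*(-1) = -6)
(P(p(5)) + (11 + 59)*(180 + Y(14, 3)))*388 = (-6 + (11 + 59)*(180 + 4))*388 = (-6 + 70*184)*388 = (-6 + 12880)*388 = 12874*388 = 4995112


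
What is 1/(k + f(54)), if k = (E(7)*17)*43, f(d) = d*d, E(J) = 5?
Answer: 1/6571 ≈ 0.00015218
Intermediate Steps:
f(d) = d²
k = 3655 (k = (5*17)*43 = 85*43 = 3655)
1/(k + f(54)) = 1/(3655 + 54²) = 1/(3655 + 2916) = 1/6571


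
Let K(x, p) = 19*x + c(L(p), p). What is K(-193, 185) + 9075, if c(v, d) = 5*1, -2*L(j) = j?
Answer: 5413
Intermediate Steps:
L(j) = -j/2
c(v, d) = 5
K(x, p) = 5 + 19*x (K(x, p) = 19*x + 5 = 5 + 19*x)
K(-193, 185) + 9075 = (5 + 19*(-193)) + 9075 = (5 - 3667) + 9075 = -3662 + 9075 = 5413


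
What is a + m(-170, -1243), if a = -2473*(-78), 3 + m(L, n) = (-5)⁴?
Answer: 193516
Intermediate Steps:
m(L, n) = 622 (m(L, n) = -3 + (-5)⁴ = -3 + 625 = 622)
a = 192894
a + m(-170, -1243) = 192894 + 622 = 193516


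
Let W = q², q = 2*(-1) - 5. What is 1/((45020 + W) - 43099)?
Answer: 1/1970 ≈ 0.00050761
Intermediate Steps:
q = -7 (q = -2 - 5 = -7)
W = 49 (W = (-7)² = 49)
1/((45020 + W) - 43099) = 1/((45020 + 49) - 43099) = 1/(45069 - 43099) = 1/1970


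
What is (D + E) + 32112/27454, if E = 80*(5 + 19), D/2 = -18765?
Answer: -488802414/13727 ≈ -35609.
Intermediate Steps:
D = -37530 (D = 2*(-18765) = -37530)
E = 1920 (E = 80*24 = 1920)
(D + E) + 32112/27454 = (-37530 + 1920) + 32112/27454 = -35610 + 32112*(1/27454) = -35610 + 16056/13727 = -488802414/13727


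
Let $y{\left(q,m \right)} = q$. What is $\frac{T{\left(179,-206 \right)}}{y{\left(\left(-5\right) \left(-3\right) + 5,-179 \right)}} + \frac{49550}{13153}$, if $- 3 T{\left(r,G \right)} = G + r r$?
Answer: $- \frac{83150551}{157836} \approx -526.82$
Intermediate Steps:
$T{\left(r,G \right)} = - \frac{G}{3} - \frac{r^{2}}{3}$ ($T{\left(r,G \right)} = - \frac{G + r r}{3} = - \frac{G + r^{2}}{3} = - \frac{G}{3} - \frac{r^{2}}{3}$)
$\frac{T{\left(179,-206 \right)}}{y{\left(\left(-5\right) \left(-3\right) + 5,-179 \right)}} + \frac{49550}{13153} = \frac{\left(- \frac{1}{3}\right) \left(-206\right) - \frac{179^{2}}{3}}{\left(-5\right) \left(-3\right) + 5} + \frac{49550}{13153} = \frac{\frac{206}{3} - \frac{32041}{3}}{15 + 5} + 49550 \cdot \frac{1}{13153} = \frac{\frac{206}{3} - \frac{32041}{3}}{20} + \frac{49550}{13153} = \left(- \frac{31835}{3}\right) \frac{1}{20} + \frac{49550}{13153} = - \frac{6367}{12} + \frac{49550}{13153} = - \frac{83150551}{157836}$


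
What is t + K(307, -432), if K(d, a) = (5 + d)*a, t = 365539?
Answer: 230755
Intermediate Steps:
K(d, a) = a*(5 + d)
t + K(307, -432) = 365539 - 432*(5 + 307) = 365539 - 432*312 = 365539 - 134784 = 230755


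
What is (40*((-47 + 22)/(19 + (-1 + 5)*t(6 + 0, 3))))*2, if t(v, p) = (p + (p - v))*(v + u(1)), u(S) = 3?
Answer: -2000/19 ≈ -105.26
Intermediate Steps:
t(v, p) = (3 + v)*(-v + 2*p) (t(v, p) = (p + (p - v))*(v + 3) = (-v + 2*p)*(3 + v) = (3 + v)*(-v + 2*p))
(40*((-47 + 22)/(19 + (-1 + 5)*t(6 + 0, 3))))*2 = (40*((-47 + 22)/(19 + (-1 + 5)*(-(6 + 0)**2 - 3*(6 + 0) + 6*3 + 2*3*(6 + 0)))))*2 = (40*(-25/(19 + 4*(-1*6**2 - 3*6 + 18 + 2*3*6))))*2 = (40*(-25/(19 + 4*(-1*36 - 18 + 18 + 36))))*2 = (40*(-25/(19 + 4*(-36 - 18 + 18 + 36))))*2 = (40*(-25/(19 + 4*0)))*2 = (40*(-25/(19 + 0)))*2 = (40*(-25/19))*2 = -1000/19*2 = -2000/19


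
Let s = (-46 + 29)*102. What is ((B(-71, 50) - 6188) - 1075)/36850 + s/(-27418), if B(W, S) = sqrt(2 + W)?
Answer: -67619517/505176650 + I*sqrt(69)/36850 ≈ -0.13385 + 0.00022542*I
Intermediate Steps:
s = -1734 (s = -17*102 = -1734)
((B(-71, 50) - 6188) - 1075)/36850 + s/(-27418) = ((sqrt(2 - 71) - 6188) - 1075)/36850 - 1734/(-27418) = ((sqrt(-69) - 6188) - 1075)*(1/36850) - 1734*(-1/27418) = ((I*sqrt(69) - 6188) - 1075)*(1/36850) + 867/13709 = ((-6188 + I*sqrt(69)) - 1075)*(1/36850) + 867/13709 = (-7263 + I*sqrt(69))*(1/36850) + 867/13709 = (-7263/36850 + I*sqrt(69)/36850) + 867/13709 = -67619517/505176650 + I*sqrt(69)/36850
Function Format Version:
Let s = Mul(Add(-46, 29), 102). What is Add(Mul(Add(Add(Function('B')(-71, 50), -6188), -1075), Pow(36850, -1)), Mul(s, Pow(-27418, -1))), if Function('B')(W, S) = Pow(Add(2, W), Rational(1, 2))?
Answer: Add(Rational(-67619517, 505176650), Mul(Rational(1, 36850), I, Pow(69, Rational(1, 2)))) ≈ Add(-0.13385, Mul(0.00022542, I))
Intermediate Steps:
s = -1734 (s = Mul(-17, 102) = -1734)
Add(Mul(Add(Add(Function('B')(-71, 50), -6188), -1075), Pow(36850, -1)), Mul(s, Pow(-27418, -1))) = Add(Mul(Add(Add(Pow(Add(2, -71), Rational(1, 2)), -6188), -1075), Pow(36850, -1)), Mul(-1734, Pow(-27418, -1))) = Add(Mul(Add(Add(Pow(-69, Rational(1, 2)), -6188), -1075), Rational(1, 36850)), Mul(-1734, Rational(-1, 27418))) = Add(Mul(Add(Add(Mul(I, Pow(69, Rational(1, 2))), -6188), -1075), Rational(1, 36850)), Rational(867, 13709)) = Add(Mul(Add(Add(-6188, Mul(I, Pow(69, Rational(1, 2)))), -1075), Rational(1, 36850)), Rational(867, 13709)) = Add(Mul(Add(-7263, Mul(I, Pow(69, Rational(1, 2)))), Rational(1, 36850)), Rational(867, 13709)) = Add(Add(Rational(-7263, 36850), Mul(Rational(1, 36850), I, Pow(69, Rational(1, 2)))), Rational(867, 13709)) = Add(Rational(-67619517, 505176650), Mul(Rational(1, 36850), I, Pow(69, Rational(1, 2))))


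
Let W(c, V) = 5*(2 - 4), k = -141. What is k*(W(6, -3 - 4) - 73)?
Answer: 11703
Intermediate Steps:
W(c, V) = -10 (W(c, V) = 5*(-2) = -10)
k*(W(6, -3 - 4) - 73) = -141*(-10 - 73) = -141*(-83) = 11703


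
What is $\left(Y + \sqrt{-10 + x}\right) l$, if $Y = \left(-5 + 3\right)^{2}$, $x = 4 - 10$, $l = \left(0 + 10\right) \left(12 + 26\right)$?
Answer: $1520 + 1520 i \approx 1520.0 + 1520.0 i$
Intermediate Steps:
$l = 380$ ($l = 10 \cdot 38 = 380$)
$x = -6$
$Y = 4$ ($Y = \left(-2\right)^{2} = 4$)
$\left(Y + \sqrt{-10 + x}\right) l = \left(4 + \sqrt{-10 - 6}\right) 380 = \left(4 + \sqrt{-16}\right) 380 = \left(4 + 4 i\right) 380 = 1520 + 1520 i$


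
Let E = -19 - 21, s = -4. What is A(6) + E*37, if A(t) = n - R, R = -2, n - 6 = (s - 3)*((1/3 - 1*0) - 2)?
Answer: -4381/3 ≈ -1460.3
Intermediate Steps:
n = 53/3 (n = 6 + (-4 - 3)*((1/3 - 1*0) - 2) = 6 - 7*((1/3 + 0) - 2) = 6 - 7*(1/3 - 2) = 6 - 7*(-5/3) = 6 + 35/3 = 53/3 ≈ 17.667)
E = -40
A(t) = 59/3 (A(t) = 53/3 - 1*(-2) = 53/3 + 2 = 59/3)
A(6) + E*37 = 59/3 - 40*37 = 59/3 - 1480 = -4381/3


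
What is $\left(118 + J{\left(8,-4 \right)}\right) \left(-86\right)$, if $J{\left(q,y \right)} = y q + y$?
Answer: $-7052$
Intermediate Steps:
$J{\left(q,y \right)} = y + q y$ ($J{\left(q,y \right)} = q y + y = y + q y$)
$\left(118 + J{\left(8,-4 \right)}\right) \left(-86\right) = \left(118 - 4 \left(1 + 8\right)\right) \left(-86\right) = \left(118 - 36\right) \left(-86\right) = 82 \left(-86\right) = -7052$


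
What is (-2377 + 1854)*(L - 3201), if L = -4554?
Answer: 4055865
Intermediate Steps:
(-2377 + 1854)*(L - 3201) = (-2377 + 1854)*(-4554 - 3201) = -523*(-7755) = 4055865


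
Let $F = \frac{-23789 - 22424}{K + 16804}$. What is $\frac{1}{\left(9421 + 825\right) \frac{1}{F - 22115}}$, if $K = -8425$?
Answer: $- \frac{92673899}{42925617} \approx -2.1589$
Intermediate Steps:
$F = - \frac{46213}{8379}$ ($F = \frac{-23789 - 22424}{-8425 + 16804} = - \frac{46213}{8379} \approx -5.5153$)
$\frac{1}{\left(9421 + 825\right) \frac{1}{F - 22115}} = \frac{1}{\left(9421 + 825\right) \frac{1}{- \frac{46213}{8379} - 22115}} = \frac{1}{10246 \frac{1}{- \frac{185347798}{8379}}} = \frac{1}{10246 \left(- \frac{8379}{185347798}\right)} = \frac{1}{- \frac{42925617}{92673899}} = - \frac{92673899}{42925617}$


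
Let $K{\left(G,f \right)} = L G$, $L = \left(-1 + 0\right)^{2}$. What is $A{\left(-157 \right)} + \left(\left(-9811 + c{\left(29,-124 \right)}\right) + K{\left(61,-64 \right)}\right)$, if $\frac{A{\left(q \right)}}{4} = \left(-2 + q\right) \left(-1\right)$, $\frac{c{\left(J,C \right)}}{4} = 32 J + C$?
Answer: $-5898$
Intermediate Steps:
$c{\left(J,C \right)} = 4 C + 128 J$ ($c{\left(J,C \right)} = 4 \left(32 J + C\right) = 4 \left(C + 32 J\right) = 4 C + 128 J$)
$L = 1$ ($L = \left(-1\right)^{2} = 1$)
$A{\left(q \right)} = 8 - 4 q$ ($A{\left(q \right)} = 4 \left(-2 + q\right) \left(-1\right) = 4 \left(2 - q\right) = 8 - 4 q$)
$K{\left(G,f \right)} = G$ ($K{\left(G,f \right)} = 1 G = G$)
$A{\left(-157 \right)} + \left(\left(-9811 + c{\left(29,-124 \right)}\right) + K{\left(61,-64 \right)}\right) = \left(8 - -628\right) + \left(\left(-9811 + \left(4 \left(-124\right) + 128 \cdot 29\right)\right) + 61\right) = \left(8 + 628\right) + \left(\left(-9811 + \left(-496 + 3712\right)\right) + 61\right) = 636 + \left(\left(-9811 + 3216\right) + 61\right) = 636 + \left(-6595 + 61\right) = 636 - 6534 = -5898$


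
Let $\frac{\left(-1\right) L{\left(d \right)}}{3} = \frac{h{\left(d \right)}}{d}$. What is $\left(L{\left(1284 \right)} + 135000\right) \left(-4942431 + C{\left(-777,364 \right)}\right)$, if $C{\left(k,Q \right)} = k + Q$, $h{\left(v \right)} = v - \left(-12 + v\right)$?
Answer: $- \frac{71399366751468}{107} \approx -6.6728 \cdot 10^{11}$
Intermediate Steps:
$h{\left(v \right)} = 12$
$C{\left(k,Q \right)} = Q + k$
$L{\left(d \right)} = - \frac{36}{d}$ ($L{\left(d \right)} = - 3 \frac{12}{d} = - \frac{36}{d}$)
$\left(L{\left(1284 \right)} + 135000\right) \left(-4942431 + C{\left(-777,364 \right)}\right) = \left(- \frac{36}{1284} + 135000\right) \left(-4942431 + \left(364 - 777\right)\right) = \left(\left(-36\right) \frac{1}{1284} + 135000\right) \left(-4942431 - 413\right) = \left(- \frac{3}{107} + 135000\right) \left(-4942844\right) = \frac{14444997}{107} \left(-4942844\right) = - \frac{71399366751468}{107}$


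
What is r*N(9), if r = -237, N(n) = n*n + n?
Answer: -21330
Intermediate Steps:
N(n) = n + n**2 (N(n) = n**2 + n = n + n**2)
r*N(9) = -2133*(1 + 9) = -2133*10 = -237*90 = -21330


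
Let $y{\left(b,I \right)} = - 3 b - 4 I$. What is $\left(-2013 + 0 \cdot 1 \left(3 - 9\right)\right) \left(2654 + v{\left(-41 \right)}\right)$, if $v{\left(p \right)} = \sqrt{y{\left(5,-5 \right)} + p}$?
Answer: $-5342502 - 12078 i \approx -5.3425 \cdot 10^{6} - 12078.0 i$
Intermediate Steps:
$y{\left(b,I \right)} = - 4 I - 3 b$
$v{\left(p \right)} = \sqrt{5 + p}$ ($v{\left(p \right)} = \sqrt{\left(\left(-4\right) \left(-5\right) - 15\right) + p} = \sqrt{\left(20 - 15\right) + p} = \sqrt{5 + p}$)
$\left(-2013 + 0 \cdot 1 \left(3 - 9\right)\right) \left(2654 + v{\left(-41 \right)}\right) = \left(-2013 + 0 \cdot 1 \left(3 - 9\right)\right) \left(2654 + \sqrt{5 - 41}\right) = \left(-2013 + 0 \left(3 - 9\right)\right) \left(2654 + \sqrt{-36}\right) = \left(-2013 + 0 \left(-6\right)\right) \left(2654 + 6 i\right) = \left(-2013 + 0\right) \left(2654 + 6 i\right) = - 2013 \left(2654 + 6 i\right) = -5342502 - 12078 i$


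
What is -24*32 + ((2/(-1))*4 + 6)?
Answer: -770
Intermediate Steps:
-24*32 + ((2/(-1))*4 + 6) = -768 + ((2*(-1))*4 + 6) = -768 + (-2*4 + 6) = -768 + (-8 + 6) = -768 - 2 = -770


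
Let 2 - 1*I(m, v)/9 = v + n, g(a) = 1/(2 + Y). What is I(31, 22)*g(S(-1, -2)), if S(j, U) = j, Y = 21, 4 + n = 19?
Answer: -315/23 ≈ -13.696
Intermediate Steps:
n = 15 (n = -4 + 19 = 15)
g(a) = 1/23 (g(a) = 1/(2 + 21) = 1/23)
I(m, v) = -117 - 9*v (I(m, v) = 18 - 9*(v + 15) = 18 - 9*(15 + v) = 18 + (-135 - 9*v) = -117 - 9*v)
I(31, 22)*g(S(-1, -2)) = (-117 - 9*22)*(1/23) = (-117 - 198)*(1/23) = -315*1/23 = -315/23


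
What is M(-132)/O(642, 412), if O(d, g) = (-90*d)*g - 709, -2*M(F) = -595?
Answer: -5/400102 ≈ -1.2497e-5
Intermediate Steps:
M(F) = 595/2 (M(F) = -½*(-595) = 595/2)
O(d, g) = -709 - 90*d*g (O(d, g) = -90*d*g - 709 = -709 - 90*d*g)
M(-132)/O(642, 412) = 595/(2*(-709 - 90*642*412)) = 595/(2*(-709 - 23805360)) = (595/2)/(-23806069) = (595/2)*(-1/23806069) = -5/400102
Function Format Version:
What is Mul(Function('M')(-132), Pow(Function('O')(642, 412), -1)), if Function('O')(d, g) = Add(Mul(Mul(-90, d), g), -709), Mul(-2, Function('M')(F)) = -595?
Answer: Rational(-5, 400102) ≈ -1.2497e-5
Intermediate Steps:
Function('M')(F) = Rational(595, 2) (Function('M')(F) = Mul(Rational(-1, 2), -595) = Rational(595, 2))
Function('O')(d, g) = Add(-709, Mul(-90, d, g)) (Function('O')(d, g) = Add(Mul(-90, d, g), -709) = Add(-709, Mul(-90, d, g)))
Mul(Function('M')(-132), Pow(Function('O')(642, 412), -1)) = Mul(Rational(595, 2), Pow(Add(-709, Mul(-90, 642, 412)), -1)) = Mul(Rational(595, 2), Pow(Add(-709, -23805360), -1)) = Mul(Rational(595, 2), Pow(-23806069, -1)) = Mul(Rational(595, 2), Rational(-1, 23806069)) = Rational(-5, 400102)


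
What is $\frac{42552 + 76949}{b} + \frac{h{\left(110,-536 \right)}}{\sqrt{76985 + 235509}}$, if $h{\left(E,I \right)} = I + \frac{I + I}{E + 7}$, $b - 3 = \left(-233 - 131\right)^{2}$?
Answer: $\frac{119501}{132499} - \frac{268 \sqrt{312494}}{153621} \approx -0.073324$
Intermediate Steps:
$b = 132499$ ($b = 3 + \left(-233 - 131\right)^{2} = 3 + \left(-364\right)^{2} = 3 + 132496 = 132499$)
$h{\left(E,I \right)} = I + \frac{2 I}{7 + E}$
$\frac{42552 + 76949}{b} + \frac{h{\left(110,-536 \right)}}{\sqrt{76985 + 235509}} = \frac{42552 + 76949}{132499} + \frac{\left(-536\right) \frac{1}{7 + 110} \left(9 + 110\right)}{\sqrt{76985 + 235509}} = 119501 \cdot \frac{1}{132499} + \frac{\left(-536\right) \frac{1}{117} \cdot 119}{\sqrt{312494}} = \frac{119501}{132499} + \left(-536\right) \frac{1}{117} \cdot 119 \frac{\sqrt{312494}}{312494} = \frac{119501}{132499} - \frac{63784 \frac{\sqrt{312494}}{312494}}{117} = \frac{119501}{132499} - \frac{268 \sqrt{312494}}{153621}$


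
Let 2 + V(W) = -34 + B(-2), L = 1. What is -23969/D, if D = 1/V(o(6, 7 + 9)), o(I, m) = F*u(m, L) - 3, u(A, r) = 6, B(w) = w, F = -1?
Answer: 910822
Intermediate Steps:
o(I, m) = -9 (o(I, m) = -1*6 - 3 = -6 - 3 = -9)
V(W) = -38 (V(W) = -2 + (-34 - 2) = -2 - 36 = -38)
D = -1/38 (D = 1/(-38) = -1/38 ≈ -0.026316)
-23969/D = -23969/(-1/38) = -23969*(-38) = 910822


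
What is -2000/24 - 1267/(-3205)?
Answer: -797449/9615 ≈ -82.938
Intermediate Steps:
-2000/24 - 1267/(-3205) = -2000*1/24 - 1267*(-1/3205) = -250/3 + 1267/3205 = -797449/9615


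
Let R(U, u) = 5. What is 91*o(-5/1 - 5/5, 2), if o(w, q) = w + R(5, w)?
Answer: -91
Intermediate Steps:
o(w, q) = 5 + w (o(w, q) = w + 5 = 5 + w)
91*o(-5/1 - 5/5, 2) = 91*(5 + (-5/1 - 5/5)) = 91*(5 + (-5*1 - 5*⅕)) = 91*(5 + (-5 - 1)) = 91*(5 - 6) = 91*(-1) = -91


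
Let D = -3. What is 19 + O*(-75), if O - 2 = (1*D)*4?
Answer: 769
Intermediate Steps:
O = -10 (O = 2 + (1*(-3))*4 = 2 - 3*4 = 2 - 12 = -10)
19 + O*(-75) = 19 - 10*(-75) = 19 + 750 = 769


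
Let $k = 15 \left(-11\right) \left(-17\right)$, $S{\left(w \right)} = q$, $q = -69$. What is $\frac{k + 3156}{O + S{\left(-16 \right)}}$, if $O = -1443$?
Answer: $- \frac{1987}{504} \approx -3.9425$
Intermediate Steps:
$S{\left(w \right)} = -69$
$k = 2805$ ($k = \left(-165\right) \left(-17\right) = 2805$)
$\frac{k + 3156}{O + S{\left(-16 \right)}} = \frac{2805 + 3156}{-1443 - 69} = \frac{5961}{-1512} = 5961 \left(- \frac{1}{1512}\right) = - \frac{1987}{504}$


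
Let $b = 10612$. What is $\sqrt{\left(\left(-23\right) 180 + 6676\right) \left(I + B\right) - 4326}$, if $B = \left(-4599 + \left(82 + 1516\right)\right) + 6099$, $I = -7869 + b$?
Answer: $5 \sqrt{592338} \approx 3848.2$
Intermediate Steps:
$I = 2743$ ($I = -7869 + 10612 = 2743$)
$B = 3098$ ($B = \left(-4599 + 1598\right) + 6099 = -3001 + 6099 = 3098$)
$\sqrt{\left(\left(-23\right) 180 + 6676\right) \left(I + B\right) - 4326} = \sqrt{\left(\left(-23\right) 180 + 6676\right) \left(2743 + 3098\right) - 4326} = \sqrt{\left(-4140 + 6676\right) 5841 - 4326} = \sqrt{2536 \cdot 5841 - 4326} = \sqrt{14812776 - 4326} = \sqrt{14808450} = 5 \sqrt{592338}$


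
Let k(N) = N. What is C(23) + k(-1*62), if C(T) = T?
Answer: -39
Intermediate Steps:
C(23) + k(-1*62) = 23 - 1*62 = 23 - 62 = -39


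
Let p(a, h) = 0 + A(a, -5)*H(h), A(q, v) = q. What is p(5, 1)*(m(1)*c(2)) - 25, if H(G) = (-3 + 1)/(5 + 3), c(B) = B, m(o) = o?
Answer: -55/2 ≈ -27.500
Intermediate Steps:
H(G) = -1/4 (H(G) = -2/8 = -2*1/8 = -1/4)
p(a, h) = -a/4 (p(a, h) = 0 + a*(-1/4) = 0 - a/4 = -a/4)
p(5, 1)*(m(1)*c(2)) - 25 = (-1/4*5)*(1*2) - 25 = -5/4*2 - 25 = -5/2 - 25 = -55/2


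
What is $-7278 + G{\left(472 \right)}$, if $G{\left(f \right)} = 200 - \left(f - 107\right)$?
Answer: $-7443$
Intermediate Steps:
$G{\left(f \right)} = 307 - f$ ($G{\left(f \right)} = 200 - \left(f - 107\right) = 200 - \left(-107 + f\right) = 307 - f$)
$-7278 + G{\left(472 \right)} = -7278 + \left(307 - 472\right) = -7278 - 165 = -7443$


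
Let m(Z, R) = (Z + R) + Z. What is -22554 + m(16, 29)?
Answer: -22493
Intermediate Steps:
m(Z, R) = R + 2*Z (m(Z, R) = (R + Z) + Z = R + 2*Z)
-22554 + m(16, 29) = -22554 + (29 + 2*16) = -22554 + (29 + 32) = -22554 + 61 = -22493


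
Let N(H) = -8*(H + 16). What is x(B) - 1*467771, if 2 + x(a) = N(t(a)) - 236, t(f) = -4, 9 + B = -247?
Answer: -468105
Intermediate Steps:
B = -256 (B = -9 - 247 = -256)
N(H) = -128 - 8*H (N(H) = -8*(16 + H) = -128 - 8*H)
x(a) = -334 (x(a) = -2 + ((-128 - 8*(-4)) - 236) = -2 + ((-128 + 32) - 236) = -2 + (-96 - 236) = -2 - 332 = -334)
x(B) - 1*467771 = -334 - 1*467771 = -334 - 467771 = -468105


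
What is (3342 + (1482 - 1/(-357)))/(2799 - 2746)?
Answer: 1722169/18921 ≈ 91.019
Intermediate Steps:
(3342 + (1482 - 1/(-357)))/(2799 - 2746) = (3342 + (1482 - 1*(-1/357)))/53 = (3342 + (1482 + 1/357))*(1/53) = (3342 + 529075/357)*(1/53) = (1722169/357)*(1/53) = 1722169/18921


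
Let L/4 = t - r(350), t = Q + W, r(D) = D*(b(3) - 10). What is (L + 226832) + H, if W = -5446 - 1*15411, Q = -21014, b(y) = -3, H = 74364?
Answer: 151912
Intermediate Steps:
W = -20857 (W = -5446 - 15411 = -20857)
r(D) = -13*D (r(D) = D*(-3 - 10) = D*(-13) = -13*D)
t = -41871 (t = -21014 - 20857 = -41871)
L = -149284 (L = 4*(-41871 - (-13)*350) = 4*(-41871 - 1*(-4550)) = 4*(-41871 + 4550) = 4*(-37321) = -149284)
(L + 226832) + H = (-149284 + 226832) + 74364 = 77548 + 74364 = 151912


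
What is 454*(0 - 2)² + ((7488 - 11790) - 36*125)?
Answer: -6986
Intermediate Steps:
454*(0 - 2)² + ((7488 - 11790) - 36*125) = 454*(-2)² + (-4302 - 4500) = 454*4 - 8802 = 1816 - 8802 = -6986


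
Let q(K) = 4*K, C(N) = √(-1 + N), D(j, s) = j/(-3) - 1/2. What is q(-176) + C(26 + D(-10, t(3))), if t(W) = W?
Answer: -704 + √1002/6 ≈ -698.72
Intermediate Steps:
D(j, s) = -½ - j/3 (D(j, s) = j*(-⅓) - 1*½ = -j/3 - ½ = -½ - j/3)
q(-176) + C(26 + D(-10, t(3))) = 4*(-176) + √(-1 + (26 + (-½ - ⅓*(-10)))) = -704 + √(-1 + (26 + (-½ + 10/3))) = -704 + √(-1 + (26 + 17/6)) = -704 + √(-1 + 173/6) = -704 + √(167/6) = -704 + √1002/6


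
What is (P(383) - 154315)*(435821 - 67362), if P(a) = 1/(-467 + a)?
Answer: -682305059657/12 ≈ -5.6859e+10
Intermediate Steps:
(P(383) - 154315)*(435821 - 67362) = (1/(-467 + 383) - 154315)*(435821 - 67362) = (1/(-84) - 154315)*368459 = (-1/84 - 154315)*368459 = -12962461/84*368459 = -682305059657/12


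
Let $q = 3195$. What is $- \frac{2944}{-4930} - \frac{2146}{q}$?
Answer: $- \frac{23474}{315027} \approx -0.074514$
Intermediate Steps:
$- \frac{2944}{-4930} - \frac{2146}{q} = - \frac{2944}{-4930} - \frac{2146}{3195} = \left(-2944\right) \left(- \frac{1}{4930}\right) - \frac{2146}{3195} = \frac{1472}{2465} - \frac{2146}{3195} = - \frac{23474}{315027}$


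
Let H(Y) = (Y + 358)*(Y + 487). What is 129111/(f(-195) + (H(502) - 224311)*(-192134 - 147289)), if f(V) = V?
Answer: -43037/70852175354 ≈ -6.0742e-7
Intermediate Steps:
H(Y) = (358 + Y)*(487 + Y)
129111/(f(-195) + (H(502) - 224311)*(-192134 - 147289)) = 129111/(-195 + ((174346 + 502**2 + 845*502) - 224311)*(-192134 - 147289)) = 129111/(-195 + ((174346 + 252004 + 424190) - 224311)*(-339423)) = 129111/(-195 + (850540 - 224311)*(-339423)) = 129111/(-195 + 626229*(-339423)) = 129111/(-195 - 212556525867) = 129111/(-212556526062) = 129111*(-1/212556526062) = -43037/70852175354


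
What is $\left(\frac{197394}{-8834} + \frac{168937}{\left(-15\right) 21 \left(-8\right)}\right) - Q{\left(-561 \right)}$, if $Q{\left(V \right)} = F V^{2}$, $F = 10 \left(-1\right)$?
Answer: $\frac{5004512633527}{1590120} \approx 3.1473 \cdot 10^{6}$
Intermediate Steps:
$F = -10$
$Q{\left(V \right)} = - 10 V^{2}$
$\left(\frac{197394}{-8834} + \frac{168937}{\left(-15\right) 21 \left(-8\right)}\right) - Q{\left(-561 \right)} = \left(\frac{197394}{-8834} + \frac{168937}{\left(-15\right) 21 \left(-8\right)}\right) - - 10 \left(-561\right)^{2} = \left(197394 \left(- \frac{1}{8834}\right) + \frac{168937}{\left(-315\right) \left(-8\right)}\right) - \left(-10\right) 314721 = \left(- \frac{98697}{4417} + \frac{168937}{2520}\right) - -3147210 = \left(- \frac{98697}{4417} + 168937 \cdot \frac{1}{2520}\right) + 3147210 = \left(- \frac{98697}{4417} + \frac{168937}{2520}\right) + 3147210 = \frac{71068327}{1590120} + 3147210 = \frac{5004512633527}{1590120}$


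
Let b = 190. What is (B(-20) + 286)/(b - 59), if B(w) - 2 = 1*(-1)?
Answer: 287/131 ≈ 2.1908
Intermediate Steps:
B(w) = 1 (B(w) = 2 + 1*(-1) = 2 - 1 = 1)
(B(-20) + 286)/(b - 59) = (1 + 286)/(190 - 59) = 287/131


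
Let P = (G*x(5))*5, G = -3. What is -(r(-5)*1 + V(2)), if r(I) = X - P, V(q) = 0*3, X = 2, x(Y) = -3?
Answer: 43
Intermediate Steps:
V(q) = 0
P = 45 (P = -3*(-3)*5 = 9*5 = 45)
r(I) = -43 (r(I) = 2 - 1*45 = 2 - 45 = -43)
-(r(-5)*1 + V(2)) = -(-43*1 + 0) = -(-43 + 0) = -1*(-43) = 43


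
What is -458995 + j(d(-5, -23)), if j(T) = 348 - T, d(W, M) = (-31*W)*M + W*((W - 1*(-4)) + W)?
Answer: -455112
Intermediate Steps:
d(W, M) = W*(4 + 2*W) - 31*M*W (d(W, M) = -31*M*W + W*((W + 4) + W) = -31*M*W + W*((4 + W) + W) = -31*M*W + W*(4 + 2*W) = W*(4 + 2*W) - 31*M*W)
-458995 + j(d(-5, -23)) = -458995 + (348 - (-5)*(4 - 31*(-23) + 2*(-5))) = -458995 + (348 - (-5)*(4 + 713 - 10)) = -458995 + (348 - (-5)*707) = -458995 + (348 - 1*(-3535)) = -458995 + (348 + 3535) = -458995 + 3883 = -455112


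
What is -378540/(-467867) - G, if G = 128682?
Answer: -60205682754/467867 ≈ -1.2868e+5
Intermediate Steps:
-378540/(-467867) - G = -378540/(-467867) - 1*128682 = -378540*(-1/467867) - 128682 = 378540/467867 - 128682 = -60205682754/467867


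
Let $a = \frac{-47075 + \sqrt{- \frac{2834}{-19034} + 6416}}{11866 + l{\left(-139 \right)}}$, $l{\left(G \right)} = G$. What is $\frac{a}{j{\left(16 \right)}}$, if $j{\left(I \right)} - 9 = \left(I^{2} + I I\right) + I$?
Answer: $- \frac{47075}{6297399} + \frac{\sqrt{64570189757}}{19977448761} \approx -0.0074626$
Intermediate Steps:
$j{\left(I \right)} = 9 + I + 2 I^{2}$ ($j{\left(I \right)} = 9 + \left(\left(I^{2} + I I\right) + I\right) = 9 + \left(\left(I^{2} + I^{2}\right) + I\right) = 9 + \left(2 I^{2} + I\right) = 9 + \left(I + 2 I^{2}\right) = 9 + I + 2 I^{2}$)
$a = - \frac{47075}{11727} + \frac{\sqrt{64570189757}}{37201953}$ ($a = \frac{-47075 + \sqrt{- \frac{2834}{-19034} + 6416}}{11866 - 139} = \frac{-47075 + \sqrt{\left(-2834\right) \left(- \frac{1}{19034}\right) + 6416}}{11727} = \left(-47075 + \sqrt{\frac{1417}{9517} + 6416}\right) \frac{1}{11727} = \left(-47075 + \sqrt{\frac{61062489}{9517}}\right) \frac{1}{11727} = \left(-47075 + \frac{3 \sqrt{64570189757}}{9517}\right) \frac{1}{11727} = - \frac{47075}{11727} + \frac{\sqrt{64570189757}}{37201953} \approx -4.0074$)
$\frac{a}{j{\left(16 \right)}} = \frac{- \frac{47075}{11727} + \frac{\sqrt{64570189757}}{37201953}}{9 + 16 + 2 \cdot 16^{2}} = \frac{- \frac{47075}{11727} + \frac{\sqrt{64570189757}}{37201953}}{9 + 16 + 2 \cdot 256} = \frac{- \frac{47075}{11727} + \frac{\sqrt{64570189757}}{37201953}}{9 + 16 + 512} = \frac{- \frac{47075}{11727} + \frac{\sqrt{64570189757}}{37201953}}{537} = \left(- \frac{47075}{11727} + \frac{\sqrt{64570189757}}{37201953}\right) \frac{1}{537} = - \frac{47075}{6297399} + \frac{\sqrt{64570189757}}{19977448761}$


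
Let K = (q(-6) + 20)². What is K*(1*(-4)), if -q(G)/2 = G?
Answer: -4096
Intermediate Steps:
q(G) = -2*G
K = 1024 (K = (-2*(-6) + 20)² = (12 + 20)² = 32² = 1024)
K*(1*(-4)) = 1024*(1*(-4)) = 1024*(-4) = -4096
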